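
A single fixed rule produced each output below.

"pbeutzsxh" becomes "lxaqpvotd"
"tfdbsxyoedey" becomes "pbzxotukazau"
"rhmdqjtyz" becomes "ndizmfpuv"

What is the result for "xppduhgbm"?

Each output is the input with this applied: shift every letter 4 places backward in the alphabet (wrapping around).
"xppduhgbm" → "tllzqdcxi".

tllzqdcxi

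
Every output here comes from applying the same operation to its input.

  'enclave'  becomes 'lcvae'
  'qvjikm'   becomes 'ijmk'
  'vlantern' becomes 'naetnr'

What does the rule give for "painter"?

Looking at the pairs, the operation is to swap each adjacent pair of characters (1↔2, 3↔4, ...), then delete the first 2 characters.
Applying both steps to "painter": "apnietr", then "nietr".

nietr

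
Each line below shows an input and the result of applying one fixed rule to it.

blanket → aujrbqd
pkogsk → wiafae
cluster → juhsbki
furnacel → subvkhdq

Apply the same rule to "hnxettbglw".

The pattern: move the last 3 characters to the front (rotate right by 3), then shift every letter 10 places backward in the alphabet (wrapping around).
So "hnxettbglw" becomes "wbmxdnujjr".

wbmxdnujjr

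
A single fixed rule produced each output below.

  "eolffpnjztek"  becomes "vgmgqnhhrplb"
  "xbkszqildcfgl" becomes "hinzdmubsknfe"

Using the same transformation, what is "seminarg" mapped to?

ctiugokp

Rule — move the last 3 characters to the front (rotate right by 3), then shift every letter 2 places forward in the alphabet (wrapping around).
Starting from "seminarg": after the first operation, "argsemin"; after the second, "ctiugokp".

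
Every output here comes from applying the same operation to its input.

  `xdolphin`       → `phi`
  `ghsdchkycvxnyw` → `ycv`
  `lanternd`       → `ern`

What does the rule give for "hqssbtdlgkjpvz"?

Looking at the pairs, the operation is to swap the front and back halves of the string, then keep only the first 3 characters.
Applying both steps to "hqssbtdlgkjpvz": "lgkjpvzhqssbtd", then "lgk".
(Check on "lanternd": → "erndlant" → "ern" ✓)

lgk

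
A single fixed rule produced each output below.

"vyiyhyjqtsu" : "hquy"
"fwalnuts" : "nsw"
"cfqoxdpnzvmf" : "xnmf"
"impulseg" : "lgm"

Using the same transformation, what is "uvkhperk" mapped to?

Each output is the input with this applied: keep one character in every 3, starting at position 2 (positions 2nd, 5th, 8th, ...), then move the first character to the end.
Starting from "uvkhperk": after the first operation, "vpk"; after the second, "pkv".

pkv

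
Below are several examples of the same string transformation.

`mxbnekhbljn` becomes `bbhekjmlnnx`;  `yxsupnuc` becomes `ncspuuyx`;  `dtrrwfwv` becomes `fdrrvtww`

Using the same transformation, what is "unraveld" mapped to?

dalernvu

The transformation: sort the characters into alphabetical order, then swap each adjacent pair of characters (1↔2, 3↔4, ...).
Working it through for "unraveld": intermediate "adelnruv", final "dalernvu".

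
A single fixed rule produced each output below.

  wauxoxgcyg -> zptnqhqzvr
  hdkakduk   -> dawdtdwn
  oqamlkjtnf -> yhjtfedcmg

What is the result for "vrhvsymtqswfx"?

qokaolrfmjlpy

What's happening: move the last character to the front, then shift every letter 7 places backward in the alphabet (wrapping around).
"vrhvsymtqswfx" → "xvrhvsymtqswf" → "qokaolrfmjlpy".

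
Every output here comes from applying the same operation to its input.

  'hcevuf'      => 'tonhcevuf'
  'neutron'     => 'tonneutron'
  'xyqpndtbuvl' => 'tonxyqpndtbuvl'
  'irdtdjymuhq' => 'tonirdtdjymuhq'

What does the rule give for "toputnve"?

Rule — prepend "ton".
Applying that to "toputnve" gives "tontoputnve".

tontoputnve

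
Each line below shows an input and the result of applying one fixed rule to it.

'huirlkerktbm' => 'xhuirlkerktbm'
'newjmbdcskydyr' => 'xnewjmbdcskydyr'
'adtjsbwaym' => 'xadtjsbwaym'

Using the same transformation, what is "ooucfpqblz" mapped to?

Looking at the pairs, the operation is to prepend "x".
On "ooucfpqblz" that produces "xooucfpqblz".

xooucfpqblz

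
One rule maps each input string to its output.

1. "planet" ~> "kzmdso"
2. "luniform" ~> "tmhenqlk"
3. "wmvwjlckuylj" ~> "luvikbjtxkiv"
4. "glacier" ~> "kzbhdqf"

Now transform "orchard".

qbgzqcn

The pattern: move the first character to the end, then shift every letter 1 place backward in the alphabet (wrapping around).
So "orchard" becomes "qbgzqcn".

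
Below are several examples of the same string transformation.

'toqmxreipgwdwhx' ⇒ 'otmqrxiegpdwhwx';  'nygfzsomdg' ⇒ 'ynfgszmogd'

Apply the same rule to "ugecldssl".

Each output is the input with this applied: swap each adjacent pair of characters (1↔2, 3↔4, ...).
Doing the same to "ugecldssl": "gucedlssl".

gucedlssl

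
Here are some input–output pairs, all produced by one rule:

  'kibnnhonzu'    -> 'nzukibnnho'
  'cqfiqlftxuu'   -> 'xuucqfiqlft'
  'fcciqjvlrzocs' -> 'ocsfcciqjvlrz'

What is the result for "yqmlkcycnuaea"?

Rule — move the last 3 characters to the front (rotate right by 3).
For "yqmlkcycnuaea" the result is "aeayqmlkcycnu".

aeayqmlkcycnu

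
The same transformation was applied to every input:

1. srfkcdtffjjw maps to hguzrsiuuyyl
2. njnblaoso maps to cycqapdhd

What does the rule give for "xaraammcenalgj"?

mpgppbbrtcpavy

The transformation: shift every letter 11 places backward in the alphabet (wrapping around).
For "xaraammcenalgj" the result is "mpgppbbrtcpavy".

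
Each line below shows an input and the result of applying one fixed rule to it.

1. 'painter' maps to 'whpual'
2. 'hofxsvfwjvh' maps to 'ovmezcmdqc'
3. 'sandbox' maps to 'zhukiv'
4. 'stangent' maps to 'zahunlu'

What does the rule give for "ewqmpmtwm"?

Rule — delete the last character, then shift every letter 7 places forward in the alphabet (wrapping around).
On "ewqmpmtwm": the first step gives "ewqmpmtw", and the second then gives "ldxtwtad".

ldxtwtad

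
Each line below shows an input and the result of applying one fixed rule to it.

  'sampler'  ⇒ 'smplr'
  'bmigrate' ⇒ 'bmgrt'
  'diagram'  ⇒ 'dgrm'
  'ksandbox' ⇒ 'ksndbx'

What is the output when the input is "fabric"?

In each case the input is transformed by: remove every vowel.
Doing the same to "fabric": "fbrc".

fbrc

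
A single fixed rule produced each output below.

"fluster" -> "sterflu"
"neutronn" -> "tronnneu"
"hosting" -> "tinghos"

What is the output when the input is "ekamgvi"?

Each output is the input with this applied: move the first 3 characters to the end (rotate left by 3).
So "ekamgvi" becomes "mgvieka".

mgvieka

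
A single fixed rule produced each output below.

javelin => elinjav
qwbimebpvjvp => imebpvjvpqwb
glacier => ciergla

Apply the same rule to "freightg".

ightgfre

Each output is the input with this applied: move the first 3 characters to the end (rotate left by 3).
For "freightg" the result is "ightgfre".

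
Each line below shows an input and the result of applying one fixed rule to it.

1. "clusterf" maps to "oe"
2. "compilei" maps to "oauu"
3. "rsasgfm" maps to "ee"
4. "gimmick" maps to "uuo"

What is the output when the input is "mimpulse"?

ue

The rule is to shift every letter 12 places forward in the alphabet (wrapping around), then keep only the vowels.
For "mimpulse" the result is "ue".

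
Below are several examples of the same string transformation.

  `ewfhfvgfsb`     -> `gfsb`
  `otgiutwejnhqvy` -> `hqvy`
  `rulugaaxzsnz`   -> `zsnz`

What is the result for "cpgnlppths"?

Rule — keep only the last 4 characters.
"cpgnlppths" → "pths".

pths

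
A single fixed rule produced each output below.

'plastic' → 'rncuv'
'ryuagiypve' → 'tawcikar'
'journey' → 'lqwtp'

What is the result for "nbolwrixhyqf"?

The transformation: delete the last 2 characters, then shift every letter 2 places forward in the alphabet (wrapping around).
Working it through for "nbolwrixhyqf": intermediate "nbolwrixhy", final "pdqnytkzja".

pdqnytkzja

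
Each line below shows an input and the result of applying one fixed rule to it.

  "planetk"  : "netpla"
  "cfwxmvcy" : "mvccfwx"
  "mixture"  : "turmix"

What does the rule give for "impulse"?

ulsimp

Each output is the input with this applied: delete the last character, then move the last 3 characters to the front (rotate right by 3).
Starting from "impulse": after the first operation, "impuls"; after the second, "ulsimp".
(Check on "planetk": → "planet" → "netpla" ✓)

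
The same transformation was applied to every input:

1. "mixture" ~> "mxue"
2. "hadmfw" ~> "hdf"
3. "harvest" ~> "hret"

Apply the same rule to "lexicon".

The pattern: keep every other character starting from the first (positions 1st, 3rd, 5th, ...).
So "lexicon" becomes "lxcn".

lxcn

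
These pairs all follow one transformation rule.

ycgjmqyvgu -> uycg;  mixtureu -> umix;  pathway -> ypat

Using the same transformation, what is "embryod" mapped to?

What's happening: move the first 3 characters to the end (rotate left by 3), then keep only the last 4 characters.
Starting from "embryod": after the first operation, "ryodemb"; after the second, "demb".

demb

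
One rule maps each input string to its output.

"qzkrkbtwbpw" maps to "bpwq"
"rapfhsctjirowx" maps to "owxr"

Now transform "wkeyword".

ordw

The rule is to move the first character to the end, then keep only the last 4 characters.
Applying that to "wkeyword" gives "ordw".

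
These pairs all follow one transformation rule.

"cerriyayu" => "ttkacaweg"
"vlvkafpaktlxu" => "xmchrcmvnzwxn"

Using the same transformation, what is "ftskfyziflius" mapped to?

umhabkhnkwuhv

The transformation: shift every letter 2 places forward in the alphabet (wrapping around), then move the first 2 characters to the end (rotate left by 2).
Applying both steps to "ftskfyziflius": "hvumhabkhnkwu", then "umhabkhnkwuhv".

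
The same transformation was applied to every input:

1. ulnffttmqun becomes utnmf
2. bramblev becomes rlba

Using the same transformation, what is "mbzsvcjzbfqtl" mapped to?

Each output is the input with this applied: sort the characters into reverse alphabetical order, then keep every other character starting from the second (positions 2nd, 4th, 6th, ...).
Applying both steps to "mbzsvcjzbfqtl": "zzvtsqmljfcbb", then "ztqlfb".

ztqlfb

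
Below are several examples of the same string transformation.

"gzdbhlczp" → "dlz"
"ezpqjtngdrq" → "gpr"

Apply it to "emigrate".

em

In each case the input is transformed by: sort the characters into alphabetical order, then keep one character in every 3, starting at position 3 (positions 3rd, 6th, 9th, ...).
On "emigrate": the first step gives "aeegimrt", and the second then gives "em".
(Check on "ezpqjtngdrq": → "degjnpqqrtz" → "gpr" ✓)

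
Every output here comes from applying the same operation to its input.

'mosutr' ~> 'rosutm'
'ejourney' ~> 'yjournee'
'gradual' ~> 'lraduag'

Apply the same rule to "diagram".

The rule is to swap the first and last characters.
On "diagram" that produces "miagrad".

miagrad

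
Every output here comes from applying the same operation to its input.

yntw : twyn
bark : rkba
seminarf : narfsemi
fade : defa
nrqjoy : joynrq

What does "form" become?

rmfo

Looking at the pairs, the operation is to swap the front and back halves of the string.
For "form" the result is "rmfo".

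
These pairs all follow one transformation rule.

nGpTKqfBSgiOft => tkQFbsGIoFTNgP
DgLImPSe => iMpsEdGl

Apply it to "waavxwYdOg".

VXWyDoGWAA

The transformation: flip the case of every letter, then move the first 3 characters to the end (rotate left by 3).
Applying both steps to "waavxwYdOg": "WAAVXWyDoG", then "VXWyDoGWAA".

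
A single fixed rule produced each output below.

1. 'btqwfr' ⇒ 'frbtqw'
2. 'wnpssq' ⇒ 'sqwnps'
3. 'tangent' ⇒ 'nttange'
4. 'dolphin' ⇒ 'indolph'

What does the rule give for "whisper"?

erwhisp

What's happening: move the last 2 characters to the front (rotate right by 2).
So "whisper" becomes "erwhisp".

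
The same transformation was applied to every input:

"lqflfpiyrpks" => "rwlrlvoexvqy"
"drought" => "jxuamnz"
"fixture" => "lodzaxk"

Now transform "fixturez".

lodzaxkf

Rule — shift every letter 6 places forward in the alphabet (wrapping around).
"fixturez" → "lodzaxkf".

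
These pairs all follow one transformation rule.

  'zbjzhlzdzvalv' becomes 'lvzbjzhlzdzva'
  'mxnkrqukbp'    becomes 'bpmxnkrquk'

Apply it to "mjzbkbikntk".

tkmjzbkbikn

Each output is the input with this applied: move the last 2 characters to the front (rotate right by 2).
So "mjzbkbikntk" becomes "tkmjzbkbikn".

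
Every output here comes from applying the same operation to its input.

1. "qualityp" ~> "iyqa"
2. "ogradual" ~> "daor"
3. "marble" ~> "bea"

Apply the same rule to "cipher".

Each output is the input with this applied: swap the front and back halves of the string, then keep every other character starting from the first (positions 1st, 3rd, 5th, ...).
On "cipher": the first step gives "hercip", and the second then gives "hri".
(Check on "marble": → "blemar" → "bea" ✓)

hri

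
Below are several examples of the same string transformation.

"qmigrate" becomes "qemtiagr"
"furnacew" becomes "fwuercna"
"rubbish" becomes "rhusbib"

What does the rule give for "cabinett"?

In each case the input is transformed by: take characters alternately from the front and the back (1st, last, 2nd, 2nd-last, ...).
"cabinett" → "ctatbein".

ctatbein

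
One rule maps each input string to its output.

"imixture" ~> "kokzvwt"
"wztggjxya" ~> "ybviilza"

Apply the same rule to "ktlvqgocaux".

Each output is the input with this applied: delete the last character, then shift every letter 2 places forward in the alphabet (wrapping around).
On "ktlvqgocaux": the first step gives "ktlvqgocau", and the second then gives "mvnxsiqecw".
(Check on "imixture": → "imixtur" → "kokzvwt" ✓)

mvnxsiqecw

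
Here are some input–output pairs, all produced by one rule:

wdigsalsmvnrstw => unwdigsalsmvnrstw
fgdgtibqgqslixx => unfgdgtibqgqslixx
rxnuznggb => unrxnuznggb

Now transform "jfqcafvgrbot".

unjfqcafvgrbot

The pattern: prepend "un".
So "jfqcafvgrbot" becomes "unjfqcafvgrbot".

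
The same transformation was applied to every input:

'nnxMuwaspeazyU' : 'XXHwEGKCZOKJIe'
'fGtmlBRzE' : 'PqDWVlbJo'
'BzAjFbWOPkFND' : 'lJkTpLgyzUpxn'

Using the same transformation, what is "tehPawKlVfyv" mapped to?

DORzKGuVfPIF

The transformation: flip the case of every letter, then shift every letter 10 places forward in the alphabet (wrapping around).
Starting from "tehPawKlVfyv": after the first operation, "TEHpAWkLvFYV"; after the second, "DORzKGuVfPIF".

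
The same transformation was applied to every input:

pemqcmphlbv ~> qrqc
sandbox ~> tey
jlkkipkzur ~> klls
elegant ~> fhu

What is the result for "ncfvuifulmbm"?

The rule is to shift every letter 1 place forward in the alphabet (wrapping around), then keep one character in every 3, starting at position 1 (positions 1st, 4th, 7th, ...).
On "ncfvuifulmbm": the first step gives "odgwvjgvmncn", and the second then gives "owgn".
(Check on "sandbox": → "tboecpy" → "tey" ✓)

owgn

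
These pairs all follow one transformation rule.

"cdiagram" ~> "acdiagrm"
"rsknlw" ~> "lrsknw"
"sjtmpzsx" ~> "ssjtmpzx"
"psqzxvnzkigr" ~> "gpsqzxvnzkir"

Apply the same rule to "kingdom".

okingdm

Rule — move the last character to the front, then swap the first and last characters.
Starting from "kingdom": after the first operation, "mkingdo"; after the second, "okingdm".
(Check on "cdiagram": → "mcdiagra" → "acdiagrm" ✓)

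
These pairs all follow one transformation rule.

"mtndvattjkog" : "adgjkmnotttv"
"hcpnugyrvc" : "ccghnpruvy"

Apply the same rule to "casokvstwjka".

What's happening: sort the characters into alphabetical order.
On "casokvstwjka" that produces "aacjkkosstvw".

aacjkkosstvw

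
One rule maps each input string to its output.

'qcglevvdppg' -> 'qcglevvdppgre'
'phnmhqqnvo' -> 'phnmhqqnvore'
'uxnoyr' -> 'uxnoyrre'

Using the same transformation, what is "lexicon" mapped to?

lexiconre

The pattern: append "re".
So "lexicon" becomes "lexiconre".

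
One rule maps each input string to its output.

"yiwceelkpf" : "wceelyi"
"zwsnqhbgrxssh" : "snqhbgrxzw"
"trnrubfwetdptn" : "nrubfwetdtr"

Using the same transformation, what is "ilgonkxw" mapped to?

gonil

Rule — delete the last 3 characters, then move the first 2 characters to the end (rotate left by 2).
On "ilgonkxw": the first step gives "ilgon", and the second then gives "gonil".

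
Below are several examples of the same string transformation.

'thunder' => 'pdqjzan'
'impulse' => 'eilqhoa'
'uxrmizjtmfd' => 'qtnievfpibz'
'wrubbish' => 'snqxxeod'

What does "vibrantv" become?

rexnwjpr

Rule — shift every letter 4 places backward in the alphabet (wrapping around).
Doing the same to "vibrantv": "rexnwjpr".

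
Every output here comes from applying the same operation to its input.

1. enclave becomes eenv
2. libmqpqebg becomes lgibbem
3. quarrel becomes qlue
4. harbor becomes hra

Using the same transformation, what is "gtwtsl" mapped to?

glt

Each output is the input with this applied: take characters alternately from the front and the back (1st, last, 2nd, 2nd-last, ...), then delete the last 3 characters.
Working it through for "gtwtsl": intermediate "gltswt", final "glt".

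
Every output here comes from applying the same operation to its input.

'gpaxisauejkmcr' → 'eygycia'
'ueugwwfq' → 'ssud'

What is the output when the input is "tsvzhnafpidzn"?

rtfynbl

Each output is the input with this applied: keep every other character starting from the first (positions 1st, 3rd, 5th, ...), then shift every letter 2 places backward in the alphabet (wrapping around).
Starting from "tsvzhnafpidzn": after the first operation, "tvhapdn"; after the second, "rtfynbl".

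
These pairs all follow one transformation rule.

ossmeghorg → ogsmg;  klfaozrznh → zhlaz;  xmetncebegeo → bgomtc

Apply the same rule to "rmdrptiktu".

Looking at the pairs, the operation is to keep every other character starting from the second (positions 2nd, 4th, 6th, ...), then move the first 3 characters to the end (rotate left by 3).
Working it through for "rmdrptiktu": intermediate "mrtku", final "kumrt".

kumrt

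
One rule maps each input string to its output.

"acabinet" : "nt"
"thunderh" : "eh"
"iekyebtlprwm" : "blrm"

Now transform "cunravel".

Rule — keep every other character starting from the second (positions 2nd, 4th, 6th, ...), then delete the first 2 characters.
For "cunravel" the result is "vl".

vl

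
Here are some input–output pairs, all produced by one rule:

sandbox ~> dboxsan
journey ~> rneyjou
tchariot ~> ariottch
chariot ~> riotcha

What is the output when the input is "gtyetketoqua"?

The transformation: move the first 3 characters to the end (rotate left by 3).
On "gtyetketoqua" that produces "etketoquagty".

etketoquagty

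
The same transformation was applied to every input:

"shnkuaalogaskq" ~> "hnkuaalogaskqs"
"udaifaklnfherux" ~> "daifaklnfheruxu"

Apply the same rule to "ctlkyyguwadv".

What's happening: move the first character to the end.
Applying that to "ctlkyyguwadv" gives "tlkyyguwadvc".

tlkyyguwadvc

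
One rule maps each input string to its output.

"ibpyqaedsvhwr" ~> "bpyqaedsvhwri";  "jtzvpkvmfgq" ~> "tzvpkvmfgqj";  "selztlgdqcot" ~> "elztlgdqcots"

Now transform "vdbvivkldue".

dbvivklduev

Rule — move the first character to the end.
On "vdbvivkldue" that produces "dbvivklduev".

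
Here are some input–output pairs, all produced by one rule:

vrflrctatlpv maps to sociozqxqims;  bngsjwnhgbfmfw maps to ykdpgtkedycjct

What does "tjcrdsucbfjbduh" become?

Rule — shift every letter 3 places backward in the alphabet (wrapping around).
"tjcrdsucbfjbduh" → "qgzoaprzycgyare".

qgzoaprzycgyare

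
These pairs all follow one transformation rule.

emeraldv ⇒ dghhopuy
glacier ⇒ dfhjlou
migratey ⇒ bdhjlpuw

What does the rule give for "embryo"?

The transformation: shift every letter 3 places forward in the alphabet (wrapping around), then sort the characters into alphabetical order.
Starting from "embryo": after the first operation, "hpeubr"; after the second, "behpru".
(Check on "migratey": → "pljudwhb" → "bdhjlpuw" ✓)

behpru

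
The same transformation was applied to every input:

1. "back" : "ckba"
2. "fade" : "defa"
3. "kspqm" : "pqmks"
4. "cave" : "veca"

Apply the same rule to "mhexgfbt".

exgfbtmh

The pattern: move the first 2 characters to the end (rotate left by 2).
So "mhexgfbt" becomes "exgfbtmh".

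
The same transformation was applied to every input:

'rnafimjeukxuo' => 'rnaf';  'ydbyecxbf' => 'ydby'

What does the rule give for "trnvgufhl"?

trnv

Looking at the pairs, the operation is to keep only the first 4 characters.
Doing the same to "trnvgufhl": "trnv".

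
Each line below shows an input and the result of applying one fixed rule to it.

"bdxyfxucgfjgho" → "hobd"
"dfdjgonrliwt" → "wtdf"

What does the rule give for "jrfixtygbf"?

bfjr

The rule is to move the first 2 characters to the end (rotate left by 2), then keep only the last 4 characters.
Starting from "jrfixtygbf": after the first operation, "fixtygbfjr"; after the second, "bfjr".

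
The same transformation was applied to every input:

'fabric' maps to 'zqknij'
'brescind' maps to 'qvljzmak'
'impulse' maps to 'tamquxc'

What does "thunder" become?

In each case the input is transformed by: shift every letter 8 places forward in the alphabet (wrapping around), then move the last 3 characters to the front (rotate right by 3).
Working it through for "thunder": intermediate "bpcvlmz", final "lmzbpcv".

lmzbpcv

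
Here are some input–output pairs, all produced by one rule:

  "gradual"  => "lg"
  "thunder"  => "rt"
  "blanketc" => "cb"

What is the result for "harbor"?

Rule — move the last character to the front, then keep only the first 2 characters.
For "harbor", step one produces "rharbo"; step two turns that into "rh".

rh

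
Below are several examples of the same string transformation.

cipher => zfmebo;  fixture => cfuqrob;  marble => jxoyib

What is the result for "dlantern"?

aixkqbok

The rule is to shift every letter 3 places backward in the alphabet (wrapping around).
For "dlantern" the result is "aixkqbok".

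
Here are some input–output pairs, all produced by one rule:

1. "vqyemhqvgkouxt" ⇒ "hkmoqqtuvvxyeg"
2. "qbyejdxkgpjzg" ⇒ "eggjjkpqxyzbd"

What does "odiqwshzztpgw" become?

hiopqstwwzzdg

What's happening: sort the characters into alphabetical order, then move the first 2 characters to the end (rotate left by 2).
Starting from "odiqwshzztpgw": after the first operation, "dghiopqstwwzz"; after the second, "hiopqstwwzzdg".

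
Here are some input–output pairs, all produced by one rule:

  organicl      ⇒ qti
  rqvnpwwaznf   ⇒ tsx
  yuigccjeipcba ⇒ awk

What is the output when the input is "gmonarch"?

In each case the input is transformed by: shift every letter 2 places forward in the alphabet (wrapping around), then keep only the first 3 characters.
Applying that to "gmonarch" gives "ioq".

ioq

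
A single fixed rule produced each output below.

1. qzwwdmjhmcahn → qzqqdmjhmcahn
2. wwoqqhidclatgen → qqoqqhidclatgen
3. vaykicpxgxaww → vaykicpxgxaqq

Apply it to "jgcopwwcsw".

jgcopqqcsq

Rule — replace every "w" with "q".
For "jgcopwwcsw" the result is "jgcopqqcsq".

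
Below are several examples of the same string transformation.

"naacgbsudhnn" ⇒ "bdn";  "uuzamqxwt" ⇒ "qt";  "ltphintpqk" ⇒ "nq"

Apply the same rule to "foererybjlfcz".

Rule — keep one character in every 3, starting at position 3 (positions 3rd, 6th, 9th, ...), then delete the first character.
"foererybjlfcz" → "rjc".

rjc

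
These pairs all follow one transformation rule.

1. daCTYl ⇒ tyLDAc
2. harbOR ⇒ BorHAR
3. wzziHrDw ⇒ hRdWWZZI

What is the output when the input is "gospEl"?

PeLGOS

Each output is the input with this applied: flip the case of every letter, then swap the front and back halves of the string.
Applying both steps to "gospEl": "GOSPeL", then "PeLGOS".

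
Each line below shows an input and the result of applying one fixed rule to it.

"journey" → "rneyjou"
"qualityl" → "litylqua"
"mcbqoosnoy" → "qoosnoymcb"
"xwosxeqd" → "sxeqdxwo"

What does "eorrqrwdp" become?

rqrwdpeor

The transformation: move the first 3 characters to the end (rotate left by 3).
Doing the same to "eorrqrwdp": "rqrwdpeor".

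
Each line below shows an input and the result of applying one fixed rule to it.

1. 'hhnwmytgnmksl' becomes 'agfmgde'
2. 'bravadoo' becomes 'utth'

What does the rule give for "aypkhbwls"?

tiapl

In each case the input is transformed by: keep every other character starting from the first (positions 1st, 3rd, 5th, ...), then shift every letter 7 places backward in the alphabet (wrapping around).
Applying both steps to "aypkhbwls": "aphws", then "tiapl".
(Check on "bravadoo": → "baao" → "utth" ✓)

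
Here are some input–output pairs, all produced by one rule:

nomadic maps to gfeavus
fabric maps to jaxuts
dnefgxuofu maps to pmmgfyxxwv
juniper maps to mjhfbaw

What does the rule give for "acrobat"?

ljgutss

The rule is to sort the characters into reverse alphabetical order, then shift every letter 8 places backward in the alphabet (wrapping around).
On "acrobat": the first step gives "trocbaa", and the second then gives "ljgutss".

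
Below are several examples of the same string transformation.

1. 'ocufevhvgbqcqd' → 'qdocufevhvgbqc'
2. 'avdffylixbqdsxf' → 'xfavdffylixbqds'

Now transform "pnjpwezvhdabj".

bjpnjpwezvhda

Looking at the pairs, the operation is to move the last 2 characters to the front (rotate right by 2).
Applying that to "pnjpwezvhdabj" gives "bjpnjpwezvhda".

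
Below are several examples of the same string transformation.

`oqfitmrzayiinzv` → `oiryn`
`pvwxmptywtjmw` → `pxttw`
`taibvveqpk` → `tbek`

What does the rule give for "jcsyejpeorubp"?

The pattern: keep one character in every 3, starting at position 1 (positions 1st, 4th, 7th, ...).
Doing the same to "jcsyejpeorubp": "jyprp".

jyprp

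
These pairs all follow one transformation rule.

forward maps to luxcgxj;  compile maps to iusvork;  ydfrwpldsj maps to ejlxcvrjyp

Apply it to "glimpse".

Rule — shift every letter 6 places forward in the alphabet (wrapping around).
So "glimpse" becomes "mrosvyk".

mrosvyk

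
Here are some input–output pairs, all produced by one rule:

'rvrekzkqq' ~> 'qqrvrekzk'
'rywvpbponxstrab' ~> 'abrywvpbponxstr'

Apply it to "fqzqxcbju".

Each output is the input with this applied: move the last 2 characters to the front (rotate right by 2).
So "fqzqxcbju" becomes "jufqzqxcb".

jufqzqxcb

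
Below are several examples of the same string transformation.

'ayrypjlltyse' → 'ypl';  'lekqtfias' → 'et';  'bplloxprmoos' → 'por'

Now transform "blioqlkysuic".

The transformation: delete the last 2 characters, then keep one character in every 3, starting at position 2 (positions 2nd, 5th, 8th, ...).
Starting from "blioqlkysuic": after the first operation, "blioqlkysu"; after the second, "lqy".

lqy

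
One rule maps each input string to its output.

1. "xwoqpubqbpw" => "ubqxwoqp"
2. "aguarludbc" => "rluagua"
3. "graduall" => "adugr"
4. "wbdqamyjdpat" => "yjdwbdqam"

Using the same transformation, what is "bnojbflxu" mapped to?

The transformation: delete the last 3 characters, then move the last 3 characters to the front (rotate right by 3).
Starting from "bnojbflxu": after the first operation, "bnojbf"; after the second, "jbfbno".

jbfbno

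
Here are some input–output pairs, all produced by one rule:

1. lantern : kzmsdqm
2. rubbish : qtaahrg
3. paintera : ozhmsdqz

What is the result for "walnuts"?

vzkmtsr

In each case the input is transformed by: shift every letter 1 place backward in the alphabet (wrapping around).
For "walnuts" the result is "vzkmtsr".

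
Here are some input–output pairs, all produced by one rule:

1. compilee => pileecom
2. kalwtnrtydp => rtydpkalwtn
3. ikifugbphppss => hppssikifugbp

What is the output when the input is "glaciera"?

cieragla

Looking at the pairs, the operation is to move the last 3 characters to the front (rotate right by 3), then move the last 2 characters to the front (rotate right by 2).
"glaciera" → "eraglaci" → "cieragla".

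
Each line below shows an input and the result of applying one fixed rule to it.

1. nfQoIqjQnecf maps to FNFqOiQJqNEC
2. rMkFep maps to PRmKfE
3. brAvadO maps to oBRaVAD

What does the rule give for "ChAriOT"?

In each case the input is transformed by: move the last character to the front, then flip the case of every letter.
"ChAriOT" → "TChAriO" → "tcHaRIo".

tcHaRIo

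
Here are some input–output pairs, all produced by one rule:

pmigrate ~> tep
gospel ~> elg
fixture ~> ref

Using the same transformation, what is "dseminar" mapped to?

In each case the input is transformed by: move the first character to the end, then keep only the last 3 characters.
"dseminar" → "seminard" → "ard".
(Check on "pmigrate": → "migratep" → "tep" ✓)

ard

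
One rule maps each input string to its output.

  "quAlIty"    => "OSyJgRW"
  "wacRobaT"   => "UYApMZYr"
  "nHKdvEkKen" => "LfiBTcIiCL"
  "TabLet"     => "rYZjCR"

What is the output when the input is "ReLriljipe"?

pCjPGJHGNC

Rule — flip the case of every letter, then shift every letter 2 places backward in the alphabet (wrapping around).
Doing the same to "ReLriljipe": "pCjPGJHGNC".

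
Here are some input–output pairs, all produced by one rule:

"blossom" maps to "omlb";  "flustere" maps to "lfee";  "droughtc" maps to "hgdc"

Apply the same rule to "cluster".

Rule — sort the characters into reverse alphabetical order, then keep only the last 4 characters.
Starting from "cluster": after the first operation, "utsrlec"; after the second, "rlec".

rlec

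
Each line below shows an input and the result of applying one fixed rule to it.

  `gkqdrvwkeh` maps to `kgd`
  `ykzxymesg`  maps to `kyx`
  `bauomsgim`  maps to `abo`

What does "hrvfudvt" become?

The pattern: swap each adjacent pair of characters (1↔2, 3↔4, ...), then keep only the first 3 characters.
"hrvfudvt" → "rhfvdutv" → "rhf".

rhf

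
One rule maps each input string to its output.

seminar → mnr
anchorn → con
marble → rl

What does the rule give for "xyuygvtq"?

ugt

Each output is the input with this applied: keep every other character starting from the first (positions 1st, 3rd, 5th, ...), then delete the first character.
On "xyuygvtq": the first step gives "xugt", and the second then gives "ugt".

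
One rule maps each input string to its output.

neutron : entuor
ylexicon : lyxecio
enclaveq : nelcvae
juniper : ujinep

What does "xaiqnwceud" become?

Rule — delete the last character, then swap each adjacent pair of characters (1↔2, 3↔4, ...).
Starting from "xaiqnwceud": after the first operation, "xaiqnwceu"; after the second, "axqiwnecu".
(Check on "enclaveq": → "enclave" → "nelcvae" ✓)

axqiwnecu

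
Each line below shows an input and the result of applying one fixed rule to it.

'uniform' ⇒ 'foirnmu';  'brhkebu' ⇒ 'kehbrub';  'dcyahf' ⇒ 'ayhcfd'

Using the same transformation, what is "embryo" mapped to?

In each case the input is transformed by: take characters alternately from the front and the back (1st, last, 2nd, 2nd-last, ...), then reverse the string.
For "embryo", step one produces "eomybr"; step two turns that into "rbymoe".

rbymoe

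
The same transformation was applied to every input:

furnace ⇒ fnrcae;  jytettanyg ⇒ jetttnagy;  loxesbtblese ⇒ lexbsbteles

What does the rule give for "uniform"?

ufirom

Rule — swap each adjacent pair of characters (1↔2, 3↔4, ...), then delete the first character.
Starting from "uniform": after the first operation, "nufirom"; after the second, "ufirom".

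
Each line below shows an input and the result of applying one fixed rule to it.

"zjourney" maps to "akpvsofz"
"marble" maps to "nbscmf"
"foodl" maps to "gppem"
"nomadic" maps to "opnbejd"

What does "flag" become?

The pattern: shift every letter 1 place forward in the alphabet (wrapping around).
"flag" → "gmbh".

gmbh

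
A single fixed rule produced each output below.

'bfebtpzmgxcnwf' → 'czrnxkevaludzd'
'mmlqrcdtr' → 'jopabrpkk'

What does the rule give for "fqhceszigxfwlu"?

facqxgevdujsdo

What's happening: move the first 2 characters to the end (rotate left by 2), then shift every letter 2 places backward in the alphabet (wrapping around).
For "fqhceszigxfwlu" the result is "facqxgevdujsdo".
(Check on "bfebtpzmgxcnwf": → "ebtpzmgxcnwfbf" → "czrnxkevaludzd" ✓)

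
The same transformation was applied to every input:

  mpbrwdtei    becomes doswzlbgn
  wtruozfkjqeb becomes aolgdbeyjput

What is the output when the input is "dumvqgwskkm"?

uuwnewfaqgc

The rule is to shift every letter 10 places forward in the alphabet (wrapping around), then move the last 3 characters to the front (rotate right by 3).
Starting from "dumvqgwskkm": after the first operation, "newfaqgcuuw"; after the second, "uuwnewfaqgc".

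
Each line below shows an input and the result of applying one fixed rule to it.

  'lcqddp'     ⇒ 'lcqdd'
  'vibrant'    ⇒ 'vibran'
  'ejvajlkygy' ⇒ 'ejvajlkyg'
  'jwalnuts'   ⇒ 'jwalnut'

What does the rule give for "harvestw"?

harvest

Looking at the pairs, the operation is to delete the last character.
On "harvestw" that produces "harvest".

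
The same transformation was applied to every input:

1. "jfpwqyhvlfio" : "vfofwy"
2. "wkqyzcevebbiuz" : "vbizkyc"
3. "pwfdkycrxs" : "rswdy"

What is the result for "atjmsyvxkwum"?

The pattern: keep every other character starting from the second (positions 2nd, 4th, 6th, ...), then move the first 3 characters to the end (rotate left by 3).
On "atjmsyvxkwum" that produces "xwmtmy".
(Check on "wkqyzcevebbiuz": → "kycvbiz" → "vbizkyc" ✓)

xwmtmy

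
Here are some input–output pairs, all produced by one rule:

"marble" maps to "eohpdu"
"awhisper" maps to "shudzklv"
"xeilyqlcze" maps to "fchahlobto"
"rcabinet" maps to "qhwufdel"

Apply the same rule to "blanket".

nhweodq

The rule is to move the last 3 characters to the front (rotate right by 3), then shift every letter 3 places forward in the alphabet (wrapping around).
On "blanket": the first step gives "ketblan", and the second then gives "nhweodq".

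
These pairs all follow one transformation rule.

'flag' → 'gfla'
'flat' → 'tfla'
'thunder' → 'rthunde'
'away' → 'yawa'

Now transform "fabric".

Rule — move the last character to the front.
On "fabric" that produces "cfabri".

cfabri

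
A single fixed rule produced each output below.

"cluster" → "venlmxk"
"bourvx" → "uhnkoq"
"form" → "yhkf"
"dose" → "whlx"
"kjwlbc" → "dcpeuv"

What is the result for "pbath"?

iutma

What's happening: shift every letter 7 places backward in the alphabet (wrapping around).
"pbath" → "iutma".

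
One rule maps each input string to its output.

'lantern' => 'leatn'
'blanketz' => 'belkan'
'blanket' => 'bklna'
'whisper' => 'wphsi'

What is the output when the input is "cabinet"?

The pattern: delete the last 2 characters, then take characters alternately from the front and the back (1st, last, 2nd, 2nd-last, ...).
Doing the same to "cabinet": "cnaib".
(Check on "blanketz": → "blanke" → "belkan" ✓)

cnaib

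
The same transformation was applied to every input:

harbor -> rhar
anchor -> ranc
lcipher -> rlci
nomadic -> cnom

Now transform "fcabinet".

tfca

Looking at the pairs, the operation is to move the last character to the front, then keep only the first 4 characters.
Starting from "fcabinet": after the first operation, "tfcabine"; after the second, "tfca".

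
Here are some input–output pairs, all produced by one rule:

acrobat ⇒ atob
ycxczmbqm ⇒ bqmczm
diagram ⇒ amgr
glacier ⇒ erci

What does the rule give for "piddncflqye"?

In each case the input is transformed by: delete the first 3 characters, then swap the front and back halves of the string.
Starting from "piddncflqye": after the first operation, "dncflqye"; after the second, "lqyedncf".
(Check on "diagram": → "gram" → "amgr" ✓)

lqyedncf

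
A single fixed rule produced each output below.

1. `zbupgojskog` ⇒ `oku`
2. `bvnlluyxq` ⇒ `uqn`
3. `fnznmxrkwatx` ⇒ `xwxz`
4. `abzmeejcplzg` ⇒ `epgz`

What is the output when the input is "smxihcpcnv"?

cnx

In each case the input is transformed by: keep one character in every 3, starting at position 3 (positions 3rd, 6th, 9th, ...), then move the first character to the end.
Applying both steps to "smxihcpcnv": "xcn", then "cnx".
(Check on "bvnlluyxq": → "nuq" → "uqn" ✓)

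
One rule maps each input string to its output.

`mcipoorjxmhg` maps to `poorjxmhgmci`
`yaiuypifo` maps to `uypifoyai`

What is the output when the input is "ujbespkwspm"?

espkwspmujb

Looking at the pairs, the operation is to move the first 3 characters to the end (rotate left by 3).
On "ujbespkwspm" that produces "espkwspmujb".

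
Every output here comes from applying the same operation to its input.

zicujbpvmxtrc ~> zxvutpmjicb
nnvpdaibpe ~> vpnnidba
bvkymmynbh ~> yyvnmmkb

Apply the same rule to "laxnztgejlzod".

In each case the input is transformed by: delete the last 2 characters, then sort the characters into reverse alphabetical order.
On "laxnztgejlzod": the first step gives "laxnztgejlz", and the second then gives "zzxtnlljgea".

zzxtnlljgea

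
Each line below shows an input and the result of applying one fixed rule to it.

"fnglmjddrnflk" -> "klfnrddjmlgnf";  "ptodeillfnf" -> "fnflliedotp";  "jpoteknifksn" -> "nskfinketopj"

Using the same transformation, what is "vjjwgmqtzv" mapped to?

The pattern: reverse the string.
So "vjjwgmqtzv" becomes "vztqmgwjjv".

vztqmgwjjv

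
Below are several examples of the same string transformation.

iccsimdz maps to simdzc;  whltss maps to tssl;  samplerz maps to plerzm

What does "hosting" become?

tings

Each output is the input with this applied: delete the first 2 characters, then move the first character to the end.
On "hosting": the first step gives "sting", and the second then gives "tings".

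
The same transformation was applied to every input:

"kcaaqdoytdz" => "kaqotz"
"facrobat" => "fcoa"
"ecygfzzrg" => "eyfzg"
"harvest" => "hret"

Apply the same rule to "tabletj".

What's happening: keep every other character starting from the first (positions 1st, 3rd, 5th, ...).
So "tabletj" becomes "tbej".

tbej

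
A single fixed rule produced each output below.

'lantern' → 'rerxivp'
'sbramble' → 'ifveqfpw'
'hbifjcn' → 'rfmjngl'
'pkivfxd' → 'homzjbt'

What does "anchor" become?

What's happening: shift every letter 4 places forward in the alphabet (wrapping around), then swap the first and last characters.
For "anchor", step one produces "erglsv"; step two turns that into "vrglse".
(Check on "sbramble": → "wfveqfpi" → "ifveqfpw" ✓)

vrglse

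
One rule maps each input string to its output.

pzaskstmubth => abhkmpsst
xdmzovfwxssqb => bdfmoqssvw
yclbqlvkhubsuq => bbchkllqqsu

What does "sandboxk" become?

Each output is the input with this applied: sort the characters into alphabetical order, then delete the last 3 characters.
On "sandboxk": the first step gives "abdknosx", and the second then gives "abdkn".

abdkn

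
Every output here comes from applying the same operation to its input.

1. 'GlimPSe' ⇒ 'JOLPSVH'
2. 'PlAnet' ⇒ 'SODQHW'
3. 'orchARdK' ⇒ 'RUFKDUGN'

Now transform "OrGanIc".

In each case the input is transformed by: shift every letter 3 places forward in the alphabet (wrapping around), then convert every letter to uppercase.
Starting from "OrGanIc": after the first operation, "RuJdqLf"; after the second, "RUJDQLF".

RUJDQLF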